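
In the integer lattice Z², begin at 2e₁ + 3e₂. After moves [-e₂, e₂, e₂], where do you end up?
(2, 4)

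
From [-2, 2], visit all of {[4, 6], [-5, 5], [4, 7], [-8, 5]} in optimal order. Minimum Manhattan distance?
23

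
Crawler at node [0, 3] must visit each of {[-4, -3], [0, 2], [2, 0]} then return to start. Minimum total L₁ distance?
24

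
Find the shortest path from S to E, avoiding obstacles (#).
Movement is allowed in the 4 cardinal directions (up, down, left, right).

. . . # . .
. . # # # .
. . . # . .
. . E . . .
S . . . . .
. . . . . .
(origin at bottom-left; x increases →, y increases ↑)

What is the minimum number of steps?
3
(one shortest path: (0, 1) → (1, 1) → (2, 1) → (2, 2))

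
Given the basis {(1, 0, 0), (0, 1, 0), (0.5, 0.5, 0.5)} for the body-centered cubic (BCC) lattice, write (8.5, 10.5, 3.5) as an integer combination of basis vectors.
5b₁ + 7b₂ + 7b₃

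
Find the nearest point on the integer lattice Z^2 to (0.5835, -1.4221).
(1, -1)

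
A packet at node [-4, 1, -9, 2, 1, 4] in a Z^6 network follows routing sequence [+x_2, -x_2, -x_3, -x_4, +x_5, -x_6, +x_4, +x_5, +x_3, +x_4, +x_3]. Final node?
(-4, 1, -8, 3, 3, 3)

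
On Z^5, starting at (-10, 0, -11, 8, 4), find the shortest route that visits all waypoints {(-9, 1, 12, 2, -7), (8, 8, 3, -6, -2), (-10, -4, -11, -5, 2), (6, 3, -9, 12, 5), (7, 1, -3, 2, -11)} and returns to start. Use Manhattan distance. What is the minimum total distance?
200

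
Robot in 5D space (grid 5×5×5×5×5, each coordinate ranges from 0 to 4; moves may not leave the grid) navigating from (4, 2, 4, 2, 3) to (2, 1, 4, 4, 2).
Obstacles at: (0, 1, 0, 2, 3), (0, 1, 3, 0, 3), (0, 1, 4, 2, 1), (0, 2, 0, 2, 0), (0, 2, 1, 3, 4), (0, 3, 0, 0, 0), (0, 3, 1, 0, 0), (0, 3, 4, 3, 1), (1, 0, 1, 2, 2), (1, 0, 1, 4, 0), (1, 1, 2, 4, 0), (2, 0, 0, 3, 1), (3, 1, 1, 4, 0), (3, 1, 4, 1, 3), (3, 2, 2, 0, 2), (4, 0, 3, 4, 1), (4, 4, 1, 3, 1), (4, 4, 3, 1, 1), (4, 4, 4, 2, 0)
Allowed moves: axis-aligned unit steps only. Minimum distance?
6
(one shortest path: (4, 2, 4, 2, 3) → (3, 2, 4, 2, 3) → (2, 2, 4, 2, 3) → (2, 1, 4, 2, 3) → (2, 1, 4, 3, 3) → (2, 1, 4, 4, 3) → (2, 1, 4, 4, 2))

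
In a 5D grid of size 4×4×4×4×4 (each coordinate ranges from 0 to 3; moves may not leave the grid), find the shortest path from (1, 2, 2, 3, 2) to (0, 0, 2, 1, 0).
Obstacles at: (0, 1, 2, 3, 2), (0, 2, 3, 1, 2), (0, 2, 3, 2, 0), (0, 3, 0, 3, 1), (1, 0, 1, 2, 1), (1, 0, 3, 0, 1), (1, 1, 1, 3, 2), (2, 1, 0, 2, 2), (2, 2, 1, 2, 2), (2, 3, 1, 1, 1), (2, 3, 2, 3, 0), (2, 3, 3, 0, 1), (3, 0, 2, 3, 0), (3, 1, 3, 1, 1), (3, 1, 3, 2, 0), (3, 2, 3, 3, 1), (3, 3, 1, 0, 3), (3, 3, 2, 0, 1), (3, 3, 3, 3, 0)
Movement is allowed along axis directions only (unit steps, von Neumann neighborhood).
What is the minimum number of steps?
7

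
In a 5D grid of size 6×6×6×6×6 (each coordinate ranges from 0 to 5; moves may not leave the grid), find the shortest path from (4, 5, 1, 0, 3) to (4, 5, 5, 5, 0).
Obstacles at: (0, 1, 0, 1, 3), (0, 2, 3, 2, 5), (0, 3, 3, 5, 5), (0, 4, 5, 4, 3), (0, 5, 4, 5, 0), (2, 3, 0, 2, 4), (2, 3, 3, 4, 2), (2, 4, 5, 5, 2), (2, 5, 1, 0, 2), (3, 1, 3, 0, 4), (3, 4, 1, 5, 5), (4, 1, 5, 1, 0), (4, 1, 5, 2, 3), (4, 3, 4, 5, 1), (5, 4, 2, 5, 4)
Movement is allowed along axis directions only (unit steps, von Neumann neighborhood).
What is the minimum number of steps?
12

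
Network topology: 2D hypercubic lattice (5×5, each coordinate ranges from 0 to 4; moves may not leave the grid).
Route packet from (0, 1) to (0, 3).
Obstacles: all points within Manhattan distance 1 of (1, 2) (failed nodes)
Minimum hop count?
12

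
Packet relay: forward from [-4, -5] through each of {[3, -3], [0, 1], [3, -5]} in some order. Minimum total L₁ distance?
16
(one optimal route: (-4, -5) → (3, -5) → (3, -3) → (0, 1))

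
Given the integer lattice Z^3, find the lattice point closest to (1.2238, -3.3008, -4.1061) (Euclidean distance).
(1, -3, -4)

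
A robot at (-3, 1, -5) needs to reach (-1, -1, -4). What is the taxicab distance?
5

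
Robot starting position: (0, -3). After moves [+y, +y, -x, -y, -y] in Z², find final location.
(-1, -3)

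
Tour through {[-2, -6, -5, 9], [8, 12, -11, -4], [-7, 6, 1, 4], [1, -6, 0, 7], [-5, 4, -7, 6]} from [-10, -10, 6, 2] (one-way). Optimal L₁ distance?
109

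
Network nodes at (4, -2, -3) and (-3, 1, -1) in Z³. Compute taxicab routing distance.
12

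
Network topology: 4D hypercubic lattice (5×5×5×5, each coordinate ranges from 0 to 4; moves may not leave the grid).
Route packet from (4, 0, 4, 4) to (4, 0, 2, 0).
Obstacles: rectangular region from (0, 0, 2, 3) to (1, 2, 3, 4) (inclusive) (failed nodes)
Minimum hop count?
6
(one shortest path: (4, 0, 4, 4) → (4, 0, 3, 4) → (4, 0, 2, 4) → (4, 0, 2, 3) → (4, 0, 2, 2) → (4, 0, 2, 1) → (4, 0, 2, 0))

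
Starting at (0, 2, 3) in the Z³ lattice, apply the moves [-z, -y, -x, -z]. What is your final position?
(-1, 1, 1)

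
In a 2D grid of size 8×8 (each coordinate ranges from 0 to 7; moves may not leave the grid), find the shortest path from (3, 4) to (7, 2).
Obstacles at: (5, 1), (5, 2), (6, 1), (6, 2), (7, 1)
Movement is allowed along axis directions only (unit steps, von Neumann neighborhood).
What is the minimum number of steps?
6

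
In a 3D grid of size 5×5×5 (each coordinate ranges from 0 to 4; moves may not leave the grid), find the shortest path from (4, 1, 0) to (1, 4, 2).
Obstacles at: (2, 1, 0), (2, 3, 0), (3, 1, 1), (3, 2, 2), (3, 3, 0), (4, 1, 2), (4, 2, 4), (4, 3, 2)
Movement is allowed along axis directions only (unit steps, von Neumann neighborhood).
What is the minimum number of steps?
8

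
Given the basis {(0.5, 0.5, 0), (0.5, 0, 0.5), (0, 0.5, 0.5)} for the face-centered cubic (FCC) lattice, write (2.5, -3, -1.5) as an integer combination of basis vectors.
b₁ + 4b₂ - 7b₃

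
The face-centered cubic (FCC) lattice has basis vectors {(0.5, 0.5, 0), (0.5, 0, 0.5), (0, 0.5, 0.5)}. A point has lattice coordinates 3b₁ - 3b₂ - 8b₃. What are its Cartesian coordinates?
(0, -2.5, -5.5)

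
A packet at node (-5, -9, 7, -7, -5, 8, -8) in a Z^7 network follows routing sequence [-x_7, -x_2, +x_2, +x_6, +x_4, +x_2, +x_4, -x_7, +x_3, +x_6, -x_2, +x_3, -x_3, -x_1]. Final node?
(-6, -9, 8, -5, -5, 10, -10)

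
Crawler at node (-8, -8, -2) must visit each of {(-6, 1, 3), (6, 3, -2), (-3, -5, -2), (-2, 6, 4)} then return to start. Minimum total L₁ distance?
68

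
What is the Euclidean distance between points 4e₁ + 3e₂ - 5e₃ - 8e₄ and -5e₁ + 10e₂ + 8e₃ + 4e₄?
21.0476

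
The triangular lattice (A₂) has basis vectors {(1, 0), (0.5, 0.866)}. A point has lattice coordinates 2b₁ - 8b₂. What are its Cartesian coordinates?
(-2, -6.928)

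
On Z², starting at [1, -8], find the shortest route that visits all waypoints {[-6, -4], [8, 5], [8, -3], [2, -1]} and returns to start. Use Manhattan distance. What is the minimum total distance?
54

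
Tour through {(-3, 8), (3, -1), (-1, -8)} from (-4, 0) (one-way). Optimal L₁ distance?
35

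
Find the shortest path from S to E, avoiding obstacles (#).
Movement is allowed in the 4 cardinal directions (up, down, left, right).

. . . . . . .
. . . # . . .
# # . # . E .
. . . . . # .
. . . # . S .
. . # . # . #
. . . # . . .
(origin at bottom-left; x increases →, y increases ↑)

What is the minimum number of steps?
4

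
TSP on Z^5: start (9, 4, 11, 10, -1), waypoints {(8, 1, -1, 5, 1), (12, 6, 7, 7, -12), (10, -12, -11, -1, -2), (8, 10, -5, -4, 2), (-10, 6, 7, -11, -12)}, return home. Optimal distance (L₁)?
212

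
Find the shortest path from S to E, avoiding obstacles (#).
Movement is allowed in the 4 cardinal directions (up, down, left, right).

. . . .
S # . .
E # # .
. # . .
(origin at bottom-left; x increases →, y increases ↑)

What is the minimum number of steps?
1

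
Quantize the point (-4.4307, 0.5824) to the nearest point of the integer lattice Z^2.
(-4, 1)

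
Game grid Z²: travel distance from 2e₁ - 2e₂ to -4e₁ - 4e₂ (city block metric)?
8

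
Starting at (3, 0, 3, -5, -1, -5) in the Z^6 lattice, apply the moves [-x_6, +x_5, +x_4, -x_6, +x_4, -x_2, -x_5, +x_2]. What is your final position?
(3, 0, 3, -3, -1, -7)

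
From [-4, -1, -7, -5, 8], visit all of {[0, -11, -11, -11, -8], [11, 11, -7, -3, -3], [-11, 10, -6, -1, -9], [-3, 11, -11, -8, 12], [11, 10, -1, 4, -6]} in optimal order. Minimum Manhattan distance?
162
(one optimal route: (-4, -1, -7, -5, 8) → (-3, 11, -11, -8, 12) → (11, 11, -7, -3, -3) → (11, 10, -1, 4, -6) → (-11, 10, -6, -1, -9) → (0, -11, -11, -11, -8))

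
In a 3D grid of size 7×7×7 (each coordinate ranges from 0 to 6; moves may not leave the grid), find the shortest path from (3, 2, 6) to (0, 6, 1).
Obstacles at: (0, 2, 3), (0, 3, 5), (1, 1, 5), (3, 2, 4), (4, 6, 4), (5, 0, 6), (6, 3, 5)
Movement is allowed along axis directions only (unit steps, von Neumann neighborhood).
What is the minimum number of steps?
12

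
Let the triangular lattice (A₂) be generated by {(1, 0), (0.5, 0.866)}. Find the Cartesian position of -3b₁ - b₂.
(-3.5, -0.866)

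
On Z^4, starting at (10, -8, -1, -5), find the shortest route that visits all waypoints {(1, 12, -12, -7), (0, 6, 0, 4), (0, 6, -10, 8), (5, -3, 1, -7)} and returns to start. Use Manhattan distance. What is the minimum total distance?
118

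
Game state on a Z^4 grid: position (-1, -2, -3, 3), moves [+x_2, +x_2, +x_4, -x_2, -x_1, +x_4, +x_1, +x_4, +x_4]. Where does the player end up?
(-1, -1, -3, 7)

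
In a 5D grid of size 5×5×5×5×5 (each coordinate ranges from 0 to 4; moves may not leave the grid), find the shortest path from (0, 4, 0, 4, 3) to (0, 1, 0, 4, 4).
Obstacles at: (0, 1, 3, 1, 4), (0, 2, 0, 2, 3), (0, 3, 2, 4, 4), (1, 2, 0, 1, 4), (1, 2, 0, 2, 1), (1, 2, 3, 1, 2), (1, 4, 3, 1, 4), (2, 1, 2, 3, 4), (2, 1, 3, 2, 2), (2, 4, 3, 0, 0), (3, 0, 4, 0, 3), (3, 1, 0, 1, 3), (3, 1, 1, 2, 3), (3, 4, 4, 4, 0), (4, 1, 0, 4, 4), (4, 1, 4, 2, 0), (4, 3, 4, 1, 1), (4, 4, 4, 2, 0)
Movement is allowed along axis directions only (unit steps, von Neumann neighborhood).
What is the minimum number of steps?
4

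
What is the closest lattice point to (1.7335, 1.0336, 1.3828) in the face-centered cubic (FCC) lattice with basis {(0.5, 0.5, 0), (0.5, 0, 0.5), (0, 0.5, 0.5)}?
(1.5, 1, 1.5)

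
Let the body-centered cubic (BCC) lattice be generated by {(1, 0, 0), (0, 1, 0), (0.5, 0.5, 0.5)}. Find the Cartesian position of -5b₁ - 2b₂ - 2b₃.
(-6, -3, -1)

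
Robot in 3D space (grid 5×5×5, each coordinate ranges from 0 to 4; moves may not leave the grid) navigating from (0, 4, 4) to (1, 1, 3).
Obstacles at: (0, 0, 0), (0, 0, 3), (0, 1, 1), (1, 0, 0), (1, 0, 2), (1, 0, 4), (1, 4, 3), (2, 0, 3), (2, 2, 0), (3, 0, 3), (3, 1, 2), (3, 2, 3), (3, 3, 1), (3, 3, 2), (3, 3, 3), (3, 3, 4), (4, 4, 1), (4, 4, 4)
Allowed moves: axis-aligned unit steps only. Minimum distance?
5
(one shortest path: (0, 4, 4) → (1, 4, 4) → (1, 3, 4) → (1, 2, 4) → (1, 1, 4) → (1, 1, 3))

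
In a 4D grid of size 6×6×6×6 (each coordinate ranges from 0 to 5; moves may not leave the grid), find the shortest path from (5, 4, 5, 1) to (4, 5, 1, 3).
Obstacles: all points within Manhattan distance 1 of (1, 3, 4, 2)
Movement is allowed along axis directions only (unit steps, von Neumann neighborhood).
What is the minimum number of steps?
8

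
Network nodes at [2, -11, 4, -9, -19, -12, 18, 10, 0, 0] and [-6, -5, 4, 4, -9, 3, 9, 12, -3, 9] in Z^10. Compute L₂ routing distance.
27.7308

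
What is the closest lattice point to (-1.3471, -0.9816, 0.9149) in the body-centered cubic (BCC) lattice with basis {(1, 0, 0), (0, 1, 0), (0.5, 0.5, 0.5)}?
(-1, -1, 1)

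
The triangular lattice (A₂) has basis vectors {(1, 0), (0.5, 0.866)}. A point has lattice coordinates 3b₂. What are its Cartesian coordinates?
(1.5, 2.598)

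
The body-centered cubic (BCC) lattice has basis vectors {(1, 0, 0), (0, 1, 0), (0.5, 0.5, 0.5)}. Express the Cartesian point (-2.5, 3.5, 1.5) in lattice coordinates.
-4b₁ + 2b₂ + 3b₃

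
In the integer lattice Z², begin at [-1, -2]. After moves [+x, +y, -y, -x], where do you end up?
(-1, -2)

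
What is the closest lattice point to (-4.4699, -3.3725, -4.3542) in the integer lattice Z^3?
(-4, -3, -4)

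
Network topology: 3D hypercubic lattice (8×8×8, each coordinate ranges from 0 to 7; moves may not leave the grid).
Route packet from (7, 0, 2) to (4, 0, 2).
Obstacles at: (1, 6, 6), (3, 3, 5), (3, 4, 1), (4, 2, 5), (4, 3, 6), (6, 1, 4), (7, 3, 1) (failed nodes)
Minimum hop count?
3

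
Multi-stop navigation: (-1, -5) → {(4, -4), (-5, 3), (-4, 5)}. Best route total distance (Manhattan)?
25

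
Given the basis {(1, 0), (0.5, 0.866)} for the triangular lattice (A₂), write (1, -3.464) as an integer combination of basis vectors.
3b₁ - 4b₂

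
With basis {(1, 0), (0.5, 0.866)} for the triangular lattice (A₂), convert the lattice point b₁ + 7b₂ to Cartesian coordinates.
(4.5, 6.062)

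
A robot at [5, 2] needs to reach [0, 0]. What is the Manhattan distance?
7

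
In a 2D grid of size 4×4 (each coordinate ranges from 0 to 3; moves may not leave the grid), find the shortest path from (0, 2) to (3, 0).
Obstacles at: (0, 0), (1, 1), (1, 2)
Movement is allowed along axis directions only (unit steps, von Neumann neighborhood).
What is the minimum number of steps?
7
(one shortest path: (0, 2) → (0, 3) → (1, 3) → (2, 3) → (3, 3) → (3, 2) → (3, 1) → (3, 0))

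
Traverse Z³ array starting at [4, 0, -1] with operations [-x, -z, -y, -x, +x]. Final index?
(3, -1, -2)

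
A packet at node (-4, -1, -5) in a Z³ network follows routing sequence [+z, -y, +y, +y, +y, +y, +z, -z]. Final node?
(-4, 2, -4)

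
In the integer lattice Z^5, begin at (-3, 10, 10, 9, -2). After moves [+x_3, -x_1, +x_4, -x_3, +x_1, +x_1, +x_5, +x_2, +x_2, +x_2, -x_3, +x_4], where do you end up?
(-2, 13, 9, 11, -1)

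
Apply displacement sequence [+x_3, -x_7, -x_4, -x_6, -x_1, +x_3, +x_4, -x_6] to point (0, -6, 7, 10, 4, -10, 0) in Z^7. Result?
(-1, -6, 9, 10, 4, -12, -1)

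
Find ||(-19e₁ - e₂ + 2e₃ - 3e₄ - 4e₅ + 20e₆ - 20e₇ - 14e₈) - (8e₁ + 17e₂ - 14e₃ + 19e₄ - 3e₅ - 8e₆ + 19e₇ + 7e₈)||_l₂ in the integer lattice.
67.3795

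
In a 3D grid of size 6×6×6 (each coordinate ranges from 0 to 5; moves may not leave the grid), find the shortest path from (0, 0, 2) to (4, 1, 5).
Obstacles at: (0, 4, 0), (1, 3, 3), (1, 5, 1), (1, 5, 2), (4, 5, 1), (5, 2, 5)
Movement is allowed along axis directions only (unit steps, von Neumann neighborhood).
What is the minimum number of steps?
8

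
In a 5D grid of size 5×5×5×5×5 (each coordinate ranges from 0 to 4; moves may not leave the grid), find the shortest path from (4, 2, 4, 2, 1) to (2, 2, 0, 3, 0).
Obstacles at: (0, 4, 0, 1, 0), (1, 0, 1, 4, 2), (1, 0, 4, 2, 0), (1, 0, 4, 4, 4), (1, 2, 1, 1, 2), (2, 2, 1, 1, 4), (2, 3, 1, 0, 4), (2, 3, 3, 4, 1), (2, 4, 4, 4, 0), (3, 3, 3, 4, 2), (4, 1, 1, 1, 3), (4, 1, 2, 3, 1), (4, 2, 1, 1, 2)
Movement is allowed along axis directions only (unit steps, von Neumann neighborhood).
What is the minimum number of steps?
8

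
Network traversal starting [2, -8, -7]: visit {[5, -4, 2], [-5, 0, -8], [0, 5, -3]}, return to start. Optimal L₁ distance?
66
(one optimal route: (2, -8, -7) → (5, -4, 2) → (0, 5, -3) → (-5, 0, -8) → (2, -8, -7))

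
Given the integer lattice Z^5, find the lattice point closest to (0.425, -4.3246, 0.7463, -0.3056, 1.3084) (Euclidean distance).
(0, -4, 1, 0, 1)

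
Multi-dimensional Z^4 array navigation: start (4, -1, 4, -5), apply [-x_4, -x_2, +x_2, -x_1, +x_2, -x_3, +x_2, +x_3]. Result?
(3, 1, 4, -6)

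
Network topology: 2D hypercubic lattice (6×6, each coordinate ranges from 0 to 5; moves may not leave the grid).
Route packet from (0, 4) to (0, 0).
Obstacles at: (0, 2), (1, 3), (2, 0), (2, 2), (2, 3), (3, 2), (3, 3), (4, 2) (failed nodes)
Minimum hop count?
14
(one shortest path: (0, 4) → (1, 4) → (2, 4) → (3, 4) → (4, 4) → (5, 4) → (5, 3) → (5, 2) → (5, 1) → (4, 1) → (3, 1) → (2, 1) → (1, 1) → (0, 1) → (0, 0))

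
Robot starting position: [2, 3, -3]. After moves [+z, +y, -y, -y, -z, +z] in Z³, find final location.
(2, 2, -2)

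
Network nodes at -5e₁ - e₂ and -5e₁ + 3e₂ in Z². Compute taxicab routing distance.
4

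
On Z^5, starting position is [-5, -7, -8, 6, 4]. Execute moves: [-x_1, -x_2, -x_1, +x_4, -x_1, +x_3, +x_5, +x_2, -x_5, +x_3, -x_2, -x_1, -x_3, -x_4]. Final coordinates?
(-9, -8, -7, 6, 4)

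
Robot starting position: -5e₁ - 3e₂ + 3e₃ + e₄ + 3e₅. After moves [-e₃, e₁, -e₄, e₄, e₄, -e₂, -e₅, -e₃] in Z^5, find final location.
(-4, -4, 1, 2, 2)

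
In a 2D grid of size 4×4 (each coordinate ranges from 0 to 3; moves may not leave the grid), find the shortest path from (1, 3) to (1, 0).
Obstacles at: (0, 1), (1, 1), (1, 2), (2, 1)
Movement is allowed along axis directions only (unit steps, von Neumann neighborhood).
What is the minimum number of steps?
7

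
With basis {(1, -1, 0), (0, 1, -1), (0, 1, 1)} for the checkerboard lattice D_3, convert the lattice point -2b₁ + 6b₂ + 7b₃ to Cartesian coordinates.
(-2, 15, 1)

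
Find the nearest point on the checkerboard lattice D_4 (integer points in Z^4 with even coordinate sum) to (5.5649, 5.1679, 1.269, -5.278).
(5, 5, 1, -5)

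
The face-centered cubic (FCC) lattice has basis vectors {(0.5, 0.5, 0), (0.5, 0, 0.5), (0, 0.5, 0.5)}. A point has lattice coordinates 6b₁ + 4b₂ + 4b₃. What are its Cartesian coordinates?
(5, 5, 4)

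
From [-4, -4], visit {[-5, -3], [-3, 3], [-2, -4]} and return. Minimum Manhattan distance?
20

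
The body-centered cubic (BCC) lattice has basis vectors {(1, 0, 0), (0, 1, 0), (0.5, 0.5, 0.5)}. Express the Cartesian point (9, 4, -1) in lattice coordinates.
10b₁ + 5b₂ - 2b₃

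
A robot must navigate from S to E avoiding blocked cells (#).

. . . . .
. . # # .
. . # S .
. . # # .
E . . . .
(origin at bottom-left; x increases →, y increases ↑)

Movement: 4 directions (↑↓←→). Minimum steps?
7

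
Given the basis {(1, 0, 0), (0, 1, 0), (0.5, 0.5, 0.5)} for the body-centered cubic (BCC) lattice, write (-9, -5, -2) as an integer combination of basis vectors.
-7b₁ - 3b₂ - 4b₃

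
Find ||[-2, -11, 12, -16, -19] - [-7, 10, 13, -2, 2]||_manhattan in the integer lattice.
62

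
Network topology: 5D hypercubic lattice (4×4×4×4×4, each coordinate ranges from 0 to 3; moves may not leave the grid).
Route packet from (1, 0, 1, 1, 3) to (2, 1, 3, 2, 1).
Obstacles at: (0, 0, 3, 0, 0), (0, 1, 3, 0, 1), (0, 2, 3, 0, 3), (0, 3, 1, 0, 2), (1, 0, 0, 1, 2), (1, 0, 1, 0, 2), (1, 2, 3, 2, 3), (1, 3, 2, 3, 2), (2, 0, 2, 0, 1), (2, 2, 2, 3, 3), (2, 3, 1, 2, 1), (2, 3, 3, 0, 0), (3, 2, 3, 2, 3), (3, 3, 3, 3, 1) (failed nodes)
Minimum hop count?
7
(one shortest path: (1, 0, 1, 1, 3) → (2, 0, 1, 1, 3) → (2, 1, 1, 1, 3) → (2, 1, 2, 1, 3) → (2, 1, 3, 1, 3) → (2, 1, 3, 2, 3) → (2, 1, 3, 2, 2) → (2, 1, 3, 2, 1))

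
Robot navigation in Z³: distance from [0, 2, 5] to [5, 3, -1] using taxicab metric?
12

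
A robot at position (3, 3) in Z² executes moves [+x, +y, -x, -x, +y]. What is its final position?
(2, 5)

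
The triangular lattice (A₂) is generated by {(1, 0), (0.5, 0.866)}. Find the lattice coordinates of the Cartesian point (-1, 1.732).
-2b₁ + 2b₂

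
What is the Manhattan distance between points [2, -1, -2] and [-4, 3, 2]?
14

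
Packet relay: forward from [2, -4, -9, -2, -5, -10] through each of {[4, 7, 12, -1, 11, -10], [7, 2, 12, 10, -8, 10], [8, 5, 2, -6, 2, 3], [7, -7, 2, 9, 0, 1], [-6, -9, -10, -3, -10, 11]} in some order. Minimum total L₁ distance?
215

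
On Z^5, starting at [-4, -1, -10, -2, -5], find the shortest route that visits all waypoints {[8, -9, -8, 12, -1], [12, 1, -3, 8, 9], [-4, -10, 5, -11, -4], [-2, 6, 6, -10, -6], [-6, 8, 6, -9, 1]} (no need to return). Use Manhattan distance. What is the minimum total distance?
161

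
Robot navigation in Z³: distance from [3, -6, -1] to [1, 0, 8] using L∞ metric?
9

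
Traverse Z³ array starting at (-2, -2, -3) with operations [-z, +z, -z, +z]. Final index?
(-2, -2, -3)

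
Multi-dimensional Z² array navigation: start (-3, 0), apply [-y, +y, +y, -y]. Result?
(-3, 0)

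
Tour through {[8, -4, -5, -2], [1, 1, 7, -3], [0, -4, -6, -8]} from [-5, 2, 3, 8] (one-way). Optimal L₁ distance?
61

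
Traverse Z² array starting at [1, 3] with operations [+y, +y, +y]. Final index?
(1, 6)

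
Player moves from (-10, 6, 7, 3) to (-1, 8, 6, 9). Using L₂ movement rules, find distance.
11.0454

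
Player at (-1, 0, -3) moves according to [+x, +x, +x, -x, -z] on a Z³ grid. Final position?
(1, 0, -4)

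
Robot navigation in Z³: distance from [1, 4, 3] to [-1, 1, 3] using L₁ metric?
5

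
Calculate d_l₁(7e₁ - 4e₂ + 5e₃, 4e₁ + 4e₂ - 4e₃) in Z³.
20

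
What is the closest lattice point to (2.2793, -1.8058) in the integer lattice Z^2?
(2, -2)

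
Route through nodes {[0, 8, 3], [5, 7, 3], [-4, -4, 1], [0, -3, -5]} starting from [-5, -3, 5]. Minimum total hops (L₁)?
42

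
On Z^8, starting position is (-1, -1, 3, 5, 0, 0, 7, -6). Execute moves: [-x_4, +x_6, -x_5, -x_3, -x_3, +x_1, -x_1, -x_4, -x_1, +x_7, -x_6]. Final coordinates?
(-2, -1, 1, 3, -1, 0, 8, -6)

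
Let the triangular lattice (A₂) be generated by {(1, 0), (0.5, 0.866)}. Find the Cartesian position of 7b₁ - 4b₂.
(5, -3.464)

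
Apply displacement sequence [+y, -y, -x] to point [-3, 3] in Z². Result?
(-4, 3)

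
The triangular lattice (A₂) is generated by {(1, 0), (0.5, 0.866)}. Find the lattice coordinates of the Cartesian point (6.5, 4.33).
4b₁ + 5b₂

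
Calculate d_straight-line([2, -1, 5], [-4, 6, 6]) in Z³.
9.27362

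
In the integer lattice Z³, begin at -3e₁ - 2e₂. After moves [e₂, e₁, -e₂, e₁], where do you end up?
(-1, -2, 0)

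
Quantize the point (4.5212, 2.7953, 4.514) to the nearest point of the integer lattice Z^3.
(5, 3, 5)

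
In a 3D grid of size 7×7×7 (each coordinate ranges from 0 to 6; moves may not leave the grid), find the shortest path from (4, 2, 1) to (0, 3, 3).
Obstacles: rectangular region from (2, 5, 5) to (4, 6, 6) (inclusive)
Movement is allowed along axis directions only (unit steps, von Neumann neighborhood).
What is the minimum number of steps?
7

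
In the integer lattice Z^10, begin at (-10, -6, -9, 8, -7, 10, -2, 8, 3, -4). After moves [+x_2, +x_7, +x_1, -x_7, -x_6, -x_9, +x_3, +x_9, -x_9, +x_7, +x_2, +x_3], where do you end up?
(-9, -4, -7, 8, -7, 9, -1, 8, 2, -4)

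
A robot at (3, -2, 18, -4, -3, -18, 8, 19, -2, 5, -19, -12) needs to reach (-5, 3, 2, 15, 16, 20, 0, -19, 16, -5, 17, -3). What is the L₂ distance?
76.2889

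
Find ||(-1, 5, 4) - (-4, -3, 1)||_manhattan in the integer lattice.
14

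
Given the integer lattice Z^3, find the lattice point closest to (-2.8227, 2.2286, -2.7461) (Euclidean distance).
(-3, 2, -3)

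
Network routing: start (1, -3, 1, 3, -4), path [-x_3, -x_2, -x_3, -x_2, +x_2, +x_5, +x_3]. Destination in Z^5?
(1, -4, 0, 3, -3)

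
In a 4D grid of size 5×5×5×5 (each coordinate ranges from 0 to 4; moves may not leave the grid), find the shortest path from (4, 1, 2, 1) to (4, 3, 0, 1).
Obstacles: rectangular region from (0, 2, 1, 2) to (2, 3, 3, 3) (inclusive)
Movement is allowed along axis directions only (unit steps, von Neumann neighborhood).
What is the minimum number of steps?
4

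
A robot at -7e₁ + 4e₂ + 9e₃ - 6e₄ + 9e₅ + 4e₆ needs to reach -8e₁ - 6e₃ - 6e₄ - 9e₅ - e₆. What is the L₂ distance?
24.3105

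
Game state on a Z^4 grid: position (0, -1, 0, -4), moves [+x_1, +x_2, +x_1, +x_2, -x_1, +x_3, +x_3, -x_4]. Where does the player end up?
(1, 1, 2, -5)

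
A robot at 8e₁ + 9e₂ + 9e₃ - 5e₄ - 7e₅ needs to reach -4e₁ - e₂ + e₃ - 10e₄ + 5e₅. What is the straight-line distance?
21.8403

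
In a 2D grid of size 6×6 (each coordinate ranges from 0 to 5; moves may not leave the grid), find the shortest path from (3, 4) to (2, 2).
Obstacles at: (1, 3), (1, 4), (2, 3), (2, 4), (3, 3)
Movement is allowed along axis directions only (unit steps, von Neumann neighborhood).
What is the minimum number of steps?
5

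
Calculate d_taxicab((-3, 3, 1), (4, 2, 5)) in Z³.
12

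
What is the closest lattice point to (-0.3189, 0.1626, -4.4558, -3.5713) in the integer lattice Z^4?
(0, 0, -4, -4)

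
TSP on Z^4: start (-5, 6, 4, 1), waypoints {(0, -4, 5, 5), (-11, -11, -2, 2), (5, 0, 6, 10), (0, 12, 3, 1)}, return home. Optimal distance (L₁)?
114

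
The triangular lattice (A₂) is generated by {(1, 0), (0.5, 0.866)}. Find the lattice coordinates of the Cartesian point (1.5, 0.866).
b₁ + b₂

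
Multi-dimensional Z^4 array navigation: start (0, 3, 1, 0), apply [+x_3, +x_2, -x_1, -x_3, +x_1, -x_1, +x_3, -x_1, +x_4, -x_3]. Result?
(-2, 4, 1, 1)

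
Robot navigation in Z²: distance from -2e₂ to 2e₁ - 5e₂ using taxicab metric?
5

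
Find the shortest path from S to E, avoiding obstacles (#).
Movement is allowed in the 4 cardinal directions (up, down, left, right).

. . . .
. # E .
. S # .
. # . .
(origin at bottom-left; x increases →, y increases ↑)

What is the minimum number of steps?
6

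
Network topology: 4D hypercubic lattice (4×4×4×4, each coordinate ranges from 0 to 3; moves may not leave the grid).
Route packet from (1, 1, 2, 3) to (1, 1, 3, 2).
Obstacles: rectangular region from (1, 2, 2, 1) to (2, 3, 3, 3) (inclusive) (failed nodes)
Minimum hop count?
2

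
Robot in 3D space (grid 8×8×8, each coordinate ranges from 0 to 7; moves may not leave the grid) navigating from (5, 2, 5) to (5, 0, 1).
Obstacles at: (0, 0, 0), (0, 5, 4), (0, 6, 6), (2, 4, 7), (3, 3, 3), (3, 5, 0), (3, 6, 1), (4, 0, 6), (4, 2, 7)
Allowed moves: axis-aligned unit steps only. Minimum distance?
6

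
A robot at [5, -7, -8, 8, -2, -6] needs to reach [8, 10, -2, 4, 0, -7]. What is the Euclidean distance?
18.8414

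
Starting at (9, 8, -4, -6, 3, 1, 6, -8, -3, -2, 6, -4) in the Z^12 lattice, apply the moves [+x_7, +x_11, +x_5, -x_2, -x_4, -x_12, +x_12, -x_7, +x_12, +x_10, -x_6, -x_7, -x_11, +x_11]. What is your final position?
(9, 7, -4, -7, 4, 0, 5, -8, -3, -1, 7, -3)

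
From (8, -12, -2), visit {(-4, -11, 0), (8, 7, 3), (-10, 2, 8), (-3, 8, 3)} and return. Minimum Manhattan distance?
96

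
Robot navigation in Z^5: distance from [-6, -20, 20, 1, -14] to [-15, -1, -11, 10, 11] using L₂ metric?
45.9239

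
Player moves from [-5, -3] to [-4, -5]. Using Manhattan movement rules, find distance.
3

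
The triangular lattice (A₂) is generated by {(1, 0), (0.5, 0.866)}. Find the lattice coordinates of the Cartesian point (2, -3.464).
4b₁ - 4b₂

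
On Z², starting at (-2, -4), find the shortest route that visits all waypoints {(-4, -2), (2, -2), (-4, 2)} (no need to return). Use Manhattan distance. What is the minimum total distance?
16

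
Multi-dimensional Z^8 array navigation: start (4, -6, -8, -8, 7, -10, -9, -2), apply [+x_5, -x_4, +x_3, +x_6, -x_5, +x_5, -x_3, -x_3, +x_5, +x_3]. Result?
(4, -6, -8, -9, 9, -9, -9, -2)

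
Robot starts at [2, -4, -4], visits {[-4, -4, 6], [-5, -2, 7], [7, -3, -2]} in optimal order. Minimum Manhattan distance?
32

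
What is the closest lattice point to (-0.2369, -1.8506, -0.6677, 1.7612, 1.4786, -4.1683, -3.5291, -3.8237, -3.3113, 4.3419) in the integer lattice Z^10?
(0, -2, -1, 2, 1, -4, -4, -4, -3, 4)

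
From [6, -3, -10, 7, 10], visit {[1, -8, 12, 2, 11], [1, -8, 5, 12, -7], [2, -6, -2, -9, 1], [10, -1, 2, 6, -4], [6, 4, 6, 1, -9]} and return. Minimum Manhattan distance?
200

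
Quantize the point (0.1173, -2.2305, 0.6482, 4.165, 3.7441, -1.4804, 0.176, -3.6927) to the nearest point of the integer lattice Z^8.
(0, -2, 1, 4, 4, -1, 0, -4)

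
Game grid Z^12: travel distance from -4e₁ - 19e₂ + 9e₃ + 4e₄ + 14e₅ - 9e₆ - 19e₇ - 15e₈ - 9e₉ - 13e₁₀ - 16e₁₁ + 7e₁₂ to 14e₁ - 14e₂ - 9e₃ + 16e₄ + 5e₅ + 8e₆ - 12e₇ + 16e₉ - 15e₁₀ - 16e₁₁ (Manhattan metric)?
135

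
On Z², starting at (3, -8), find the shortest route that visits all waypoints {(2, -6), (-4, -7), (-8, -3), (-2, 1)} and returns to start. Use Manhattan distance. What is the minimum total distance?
40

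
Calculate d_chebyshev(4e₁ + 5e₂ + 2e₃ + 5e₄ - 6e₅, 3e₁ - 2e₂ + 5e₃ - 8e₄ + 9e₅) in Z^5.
15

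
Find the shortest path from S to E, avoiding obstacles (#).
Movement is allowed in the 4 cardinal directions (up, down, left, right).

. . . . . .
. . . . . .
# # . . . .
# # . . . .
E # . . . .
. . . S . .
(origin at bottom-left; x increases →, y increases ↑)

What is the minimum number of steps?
4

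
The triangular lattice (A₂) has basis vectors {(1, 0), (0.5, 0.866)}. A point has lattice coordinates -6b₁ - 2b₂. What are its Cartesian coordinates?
(-7, -1.732)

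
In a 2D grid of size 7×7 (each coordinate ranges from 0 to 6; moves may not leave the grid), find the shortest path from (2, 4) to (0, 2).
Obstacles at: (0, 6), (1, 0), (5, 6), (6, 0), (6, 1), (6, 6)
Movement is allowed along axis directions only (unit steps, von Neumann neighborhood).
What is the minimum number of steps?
4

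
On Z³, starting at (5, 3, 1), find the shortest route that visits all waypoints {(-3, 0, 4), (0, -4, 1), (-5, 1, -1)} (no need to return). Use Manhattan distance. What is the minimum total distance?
30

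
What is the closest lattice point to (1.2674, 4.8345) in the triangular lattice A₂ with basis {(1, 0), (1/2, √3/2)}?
(1, 5.196)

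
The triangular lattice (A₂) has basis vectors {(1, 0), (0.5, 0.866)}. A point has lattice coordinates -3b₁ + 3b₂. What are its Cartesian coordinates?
(-1.5, 2.598)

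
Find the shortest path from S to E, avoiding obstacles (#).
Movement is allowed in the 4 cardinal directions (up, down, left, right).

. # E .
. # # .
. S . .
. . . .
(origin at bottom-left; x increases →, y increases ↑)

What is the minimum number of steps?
5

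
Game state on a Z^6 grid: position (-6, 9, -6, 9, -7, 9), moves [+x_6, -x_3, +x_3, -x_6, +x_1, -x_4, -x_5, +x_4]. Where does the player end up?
(-5, 9, -6, 9, -8, 9)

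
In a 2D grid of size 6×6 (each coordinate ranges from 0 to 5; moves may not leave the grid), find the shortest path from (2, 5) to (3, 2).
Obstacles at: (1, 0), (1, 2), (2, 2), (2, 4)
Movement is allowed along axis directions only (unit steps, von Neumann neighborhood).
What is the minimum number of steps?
4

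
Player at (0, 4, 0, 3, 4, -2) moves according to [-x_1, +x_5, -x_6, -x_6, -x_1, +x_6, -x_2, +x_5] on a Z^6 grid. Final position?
(-2, 3, 0, 3, 6, -3)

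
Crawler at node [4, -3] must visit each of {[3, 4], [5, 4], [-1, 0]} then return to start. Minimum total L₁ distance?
26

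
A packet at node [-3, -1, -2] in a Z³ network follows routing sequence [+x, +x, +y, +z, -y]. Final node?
(-1, -1, -1)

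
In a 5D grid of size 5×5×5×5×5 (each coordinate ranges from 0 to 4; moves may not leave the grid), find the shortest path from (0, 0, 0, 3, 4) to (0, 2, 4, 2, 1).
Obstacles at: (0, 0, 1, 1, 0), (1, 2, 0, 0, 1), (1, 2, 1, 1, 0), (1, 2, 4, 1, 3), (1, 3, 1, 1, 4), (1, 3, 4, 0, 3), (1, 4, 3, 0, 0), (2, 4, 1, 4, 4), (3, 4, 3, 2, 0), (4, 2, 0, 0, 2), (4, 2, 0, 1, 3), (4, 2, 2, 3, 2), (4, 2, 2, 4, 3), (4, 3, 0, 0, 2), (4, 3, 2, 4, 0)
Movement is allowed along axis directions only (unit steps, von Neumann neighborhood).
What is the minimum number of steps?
10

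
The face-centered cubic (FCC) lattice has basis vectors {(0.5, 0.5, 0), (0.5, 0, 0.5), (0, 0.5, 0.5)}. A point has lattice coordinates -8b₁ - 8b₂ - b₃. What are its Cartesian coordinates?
(-8, -4.5, -4.5)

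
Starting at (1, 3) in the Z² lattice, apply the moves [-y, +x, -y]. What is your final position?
(2, 1)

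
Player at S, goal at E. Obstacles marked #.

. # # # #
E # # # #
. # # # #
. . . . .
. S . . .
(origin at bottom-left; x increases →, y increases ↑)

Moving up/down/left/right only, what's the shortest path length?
4
(one shortest path: (1, 0) → (0, 0) → (0, 1) → (0, 2) → (0, 3))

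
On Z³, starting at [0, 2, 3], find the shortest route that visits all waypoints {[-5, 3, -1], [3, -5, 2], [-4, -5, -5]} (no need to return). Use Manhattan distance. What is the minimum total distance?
37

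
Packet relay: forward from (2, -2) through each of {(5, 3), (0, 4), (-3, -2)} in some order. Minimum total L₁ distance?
20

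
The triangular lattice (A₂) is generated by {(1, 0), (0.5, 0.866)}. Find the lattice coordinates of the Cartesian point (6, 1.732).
5b₁ + 2b₂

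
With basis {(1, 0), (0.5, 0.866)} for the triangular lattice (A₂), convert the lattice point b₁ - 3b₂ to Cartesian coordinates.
(-0.5, -2.598)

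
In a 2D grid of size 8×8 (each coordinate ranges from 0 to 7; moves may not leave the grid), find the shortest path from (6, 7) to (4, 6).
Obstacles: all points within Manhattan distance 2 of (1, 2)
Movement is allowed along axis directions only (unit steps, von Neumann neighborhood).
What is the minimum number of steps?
3
(one shortest path: (6, 7) → (5, 7) → (4, 7) → (4, 6))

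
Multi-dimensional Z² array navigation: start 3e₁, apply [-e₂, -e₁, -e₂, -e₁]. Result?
(1, -2)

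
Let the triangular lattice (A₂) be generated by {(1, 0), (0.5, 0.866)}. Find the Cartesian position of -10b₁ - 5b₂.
(-12.5, -4.33)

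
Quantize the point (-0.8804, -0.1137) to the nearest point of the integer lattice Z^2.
(-1, 0)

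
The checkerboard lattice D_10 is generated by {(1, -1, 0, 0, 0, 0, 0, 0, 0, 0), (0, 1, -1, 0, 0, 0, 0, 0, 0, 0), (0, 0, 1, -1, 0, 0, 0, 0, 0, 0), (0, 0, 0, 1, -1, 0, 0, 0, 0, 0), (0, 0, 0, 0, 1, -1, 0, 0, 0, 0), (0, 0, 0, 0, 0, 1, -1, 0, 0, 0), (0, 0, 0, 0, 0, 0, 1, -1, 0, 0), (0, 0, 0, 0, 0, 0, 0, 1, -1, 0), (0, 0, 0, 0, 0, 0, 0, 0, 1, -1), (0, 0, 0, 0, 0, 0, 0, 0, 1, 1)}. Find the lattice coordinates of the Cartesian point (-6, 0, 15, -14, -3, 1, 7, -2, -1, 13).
-6b₁ - 6b₂ + 9b₃ - 5b₄ - 8b₅ - 7b₆ - 2b₈ - 8b₉ + 5b₁₀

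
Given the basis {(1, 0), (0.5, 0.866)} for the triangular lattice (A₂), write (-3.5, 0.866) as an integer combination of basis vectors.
-4b₁ + b₂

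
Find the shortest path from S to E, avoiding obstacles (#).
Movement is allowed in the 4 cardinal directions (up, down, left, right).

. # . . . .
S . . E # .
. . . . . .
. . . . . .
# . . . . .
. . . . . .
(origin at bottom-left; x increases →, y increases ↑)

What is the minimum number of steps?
3
(one shortest path: (0, 4) → (1, 4) → (2, 4) → (3, 4))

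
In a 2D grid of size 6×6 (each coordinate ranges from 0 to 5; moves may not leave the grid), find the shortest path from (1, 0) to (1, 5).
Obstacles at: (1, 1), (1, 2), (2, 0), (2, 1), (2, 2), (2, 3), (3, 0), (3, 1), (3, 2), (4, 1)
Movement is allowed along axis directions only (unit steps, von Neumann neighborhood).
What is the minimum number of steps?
7
(one shortest path: (1, 0) → (0, 0) → (0, 1) → (0, 2) → (0, 3) → (1, 3) → (1, 4) → (1, 5))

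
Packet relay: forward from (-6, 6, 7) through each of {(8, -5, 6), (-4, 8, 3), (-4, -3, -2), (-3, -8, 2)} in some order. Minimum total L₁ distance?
52
(one optimal route: (-6, 6, 7) → (-4, 8, 3) → (-4, -3, -2) → (-3, -8, 2) → (8, -5, 6))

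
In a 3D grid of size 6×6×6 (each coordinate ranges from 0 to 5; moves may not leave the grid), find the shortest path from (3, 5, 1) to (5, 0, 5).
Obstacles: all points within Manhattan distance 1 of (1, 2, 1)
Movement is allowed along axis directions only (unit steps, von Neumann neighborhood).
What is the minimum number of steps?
11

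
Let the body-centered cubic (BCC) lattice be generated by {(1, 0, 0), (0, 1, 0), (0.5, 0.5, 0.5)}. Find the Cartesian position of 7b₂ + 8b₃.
(4, 11, 4)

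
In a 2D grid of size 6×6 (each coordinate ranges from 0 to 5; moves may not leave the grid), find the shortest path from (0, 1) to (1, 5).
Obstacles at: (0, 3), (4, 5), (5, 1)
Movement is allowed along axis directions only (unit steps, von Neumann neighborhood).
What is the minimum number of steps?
5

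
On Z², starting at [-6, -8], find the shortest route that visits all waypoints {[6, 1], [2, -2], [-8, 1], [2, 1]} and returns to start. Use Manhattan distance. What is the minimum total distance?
46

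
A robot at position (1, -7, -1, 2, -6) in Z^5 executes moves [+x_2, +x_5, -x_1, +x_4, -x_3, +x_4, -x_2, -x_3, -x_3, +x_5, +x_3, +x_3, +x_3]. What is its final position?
(0, -7, -1, 4, -4)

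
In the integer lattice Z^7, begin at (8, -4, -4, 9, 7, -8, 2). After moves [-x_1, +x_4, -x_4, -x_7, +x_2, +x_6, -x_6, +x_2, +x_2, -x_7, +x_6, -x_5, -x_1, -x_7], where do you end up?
(6, -1, -4, 9, 6, -7, -1)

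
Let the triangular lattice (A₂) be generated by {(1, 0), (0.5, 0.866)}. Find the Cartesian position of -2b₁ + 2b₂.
(-1, 1.732)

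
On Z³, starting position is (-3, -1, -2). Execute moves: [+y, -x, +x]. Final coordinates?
(-3, 0, -2)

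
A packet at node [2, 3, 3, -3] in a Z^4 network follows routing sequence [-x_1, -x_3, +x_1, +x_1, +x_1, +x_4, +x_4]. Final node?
(4, 3, 2, -1)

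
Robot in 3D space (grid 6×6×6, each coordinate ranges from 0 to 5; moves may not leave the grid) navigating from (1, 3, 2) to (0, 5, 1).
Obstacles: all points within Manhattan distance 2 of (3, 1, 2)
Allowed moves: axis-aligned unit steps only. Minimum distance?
4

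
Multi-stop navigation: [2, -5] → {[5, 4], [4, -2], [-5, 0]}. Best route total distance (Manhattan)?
26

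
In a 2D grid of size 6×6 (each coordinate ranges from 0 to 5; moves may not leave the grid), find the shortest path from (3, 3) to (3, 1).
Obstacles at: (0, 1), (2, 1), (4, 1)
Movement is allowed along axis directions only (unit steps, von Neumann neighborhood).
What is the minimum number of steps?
2
(one shortest path: (3, 3) → (3, 2) → (3, 1))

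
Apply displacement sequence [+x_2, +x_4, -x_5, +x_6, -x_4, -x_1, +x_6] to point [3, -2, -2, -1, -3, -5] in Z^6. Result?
(2, -1, -2, -1, -4, -3)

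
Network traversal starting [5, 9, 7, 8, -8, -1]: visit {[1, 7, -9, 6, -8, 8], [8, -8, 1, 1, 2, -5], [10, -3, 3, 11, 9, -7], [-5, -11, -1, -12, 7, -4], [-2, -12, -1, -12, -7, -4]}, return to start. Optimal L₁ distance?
224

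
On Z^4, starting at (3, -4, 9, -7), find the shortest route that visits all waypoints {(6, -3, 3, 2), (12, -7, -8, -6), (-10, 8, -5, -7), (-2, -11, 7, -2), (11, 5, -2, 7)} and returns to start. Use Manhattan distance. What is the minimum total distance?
178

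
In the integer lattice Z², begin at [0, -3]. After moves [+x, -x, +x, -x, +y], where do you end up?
(0, -2)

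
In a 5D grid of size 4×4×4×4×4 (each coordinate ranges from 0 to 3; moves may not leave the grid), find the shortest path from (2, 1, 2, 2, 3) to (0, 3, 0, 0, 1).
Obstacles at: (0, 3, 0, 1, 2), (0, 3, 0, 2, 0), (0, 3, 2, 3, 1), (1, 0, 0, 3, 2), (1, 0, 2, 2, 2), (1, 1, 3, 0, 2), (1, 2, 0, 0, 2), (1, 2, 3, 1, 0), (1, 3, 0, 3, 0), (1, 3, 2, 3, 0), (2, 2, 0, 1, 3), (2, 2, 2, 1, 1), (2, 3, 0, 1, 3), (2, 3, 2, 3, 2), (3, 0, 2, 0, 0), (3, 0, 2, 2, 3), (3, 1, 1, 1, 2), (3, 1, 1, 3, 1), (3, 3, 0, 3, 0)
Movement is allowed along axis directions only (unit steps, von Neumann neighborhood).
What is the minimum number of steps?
10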